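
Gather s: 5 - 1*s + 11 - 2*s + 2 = 18 - 3*s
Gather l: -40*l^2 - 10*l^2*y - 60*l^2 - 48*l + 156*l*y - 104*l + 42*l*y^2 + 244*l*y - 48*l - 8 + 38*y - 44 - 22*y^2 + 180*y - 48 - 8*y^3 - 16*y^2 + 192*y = l^2*(-10*y - 100) + l*(42*y^2 + 400*y - 200) - 8*y^3 - 38*y^2 + 410*y - 100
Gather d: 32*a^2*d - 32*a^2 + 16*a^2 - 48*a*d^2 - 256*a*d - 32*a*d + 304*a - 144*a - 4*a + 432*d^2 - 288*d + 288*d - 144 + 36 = -16*a^2 + 156*a + d^2*(432 - 48*a) + d*(32*a^2 - 288*a) - 108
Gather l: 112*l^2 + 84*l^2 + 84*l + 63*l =196*l^2 + 147*l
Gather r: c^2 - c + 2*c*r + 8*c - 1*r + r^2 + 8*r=c^2 + 7*c + r^2 + r*(2*c + 7)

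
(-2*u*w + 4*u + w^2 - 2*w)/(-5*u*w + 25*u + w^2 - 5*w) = (2*u*w - 4*u - w^2 + 2*w)/(5*u*w - 25*u - w^2 + 5*w)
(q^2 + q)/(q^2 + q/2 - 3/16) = 16*q*(q + 1)/(16*q^2 + 8*q - 3)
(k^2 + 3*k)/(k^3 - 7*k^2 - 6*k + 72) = k/(k^2 - 10*k + 24)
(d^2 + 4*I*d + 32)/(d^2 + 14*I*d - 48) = (d - 4*I)/(d + 6*I)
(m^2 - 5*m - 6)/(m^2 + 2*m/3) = 3*(m^2 - 5*m - 6)/(m*(3*m + 2))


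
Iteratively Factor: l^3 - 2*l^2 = (l)*(l^2 - 2*l) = l*(l - 2)*(l)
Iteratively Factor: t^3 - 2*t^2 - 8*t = (t + 2)*(t^2 - 4*t) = (t - 4)*(t + 2)*(t)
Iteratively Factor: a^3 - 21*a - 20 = (a - 5)*(a^2 + 5*a + 4) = (a - 5)*(a + 1)*(a + 4)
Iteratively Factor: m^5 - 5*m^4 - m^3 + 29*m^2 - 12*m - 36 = (m + 1)*(m^4 - 6*m^3 + 5*m^2 + 24*m - 36) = (m - 3)*(m + 1)*(m^3 - 3*m^2 - 4*m + 12) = (m - 3)*(m + 1)*(m + 2)*(m^2 - 5*m + 6) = (m - 3)^2*(m + 1)*(m + 2)*(m - 2)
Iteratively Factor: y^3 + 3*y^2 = (y)*(y^2 + 3*y) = y*(y + 3)*(y)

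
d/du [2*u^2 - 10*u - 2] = 4*u - 10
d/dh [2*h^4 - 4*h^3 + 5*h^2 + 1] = 2*h*(4*h^2 - 6*h + 5)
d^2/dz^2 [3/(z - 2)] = 6/(z - 2)^3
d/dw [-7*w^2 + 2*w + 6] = 2 - 14*w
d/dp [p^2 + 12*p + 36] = 2*p + 12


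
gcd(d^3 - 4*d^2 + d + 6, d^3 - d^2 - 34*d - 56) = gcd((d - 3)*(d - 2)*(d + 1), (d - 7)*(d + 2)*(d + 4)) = 1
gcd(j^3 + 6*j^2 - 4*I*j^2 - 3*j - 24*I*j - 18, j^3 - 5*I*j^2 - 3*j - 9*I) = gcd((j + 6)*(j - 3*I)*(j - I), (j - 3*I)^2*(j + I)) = j - 3*I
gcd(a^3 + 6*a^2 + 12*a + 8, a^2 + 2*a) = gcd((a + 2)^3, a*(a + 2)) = a + 2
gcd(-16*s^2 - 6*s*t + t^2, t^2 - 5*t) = 1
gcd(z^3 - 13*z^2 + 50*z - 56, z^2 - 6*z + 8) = z^2 - 6*z + 8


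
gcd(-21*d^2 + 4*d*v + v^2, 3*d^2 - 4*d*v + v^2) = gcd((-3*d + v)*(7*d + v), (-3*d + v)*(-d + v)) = -3*d + v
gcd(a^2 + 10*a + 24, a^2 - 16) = a + 4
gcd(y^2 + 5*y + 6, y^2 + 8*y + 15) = y + 3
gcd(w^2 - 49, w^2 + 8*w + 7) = w + 7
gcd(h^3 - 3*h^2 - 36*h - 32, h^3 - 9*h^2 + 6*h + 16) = h^2 - 7*h - 8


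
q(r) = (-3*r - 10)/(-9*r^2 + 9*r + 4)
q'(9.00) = -0.00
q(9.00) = 0.06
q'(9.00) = -0.00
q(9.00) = 0.06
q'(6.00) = -0.03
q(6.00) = 0.11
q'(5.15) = -0.04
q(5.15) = 0.14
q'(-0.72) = 3.79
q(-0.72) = 1.10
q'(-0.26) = 111.20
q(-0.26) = -8.77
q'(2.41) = -0.73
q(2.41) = 0.65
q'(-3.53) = 0.02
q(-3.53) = -0.00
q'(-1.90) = 0.16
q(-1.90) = 0.09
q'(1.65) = -9.15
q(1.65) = 2.64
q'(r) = (-3*r - 10)*(18*r - 9)/(-9*r^2 + 9*r + 4)^2 - 3/(-9*r^2 + 9*r + 4) = 3*(-9*r^2 - 60*r + 26)/(81*r^4 - 162*r^3 + 9*r^2 + 72*r + 16)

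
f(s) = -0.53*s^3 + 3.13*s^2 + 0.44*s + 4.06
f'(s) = -1.59*s^2 + 6.26*s + 0.44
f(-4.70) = 126.16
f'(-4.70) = -64.11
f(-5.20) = 160.93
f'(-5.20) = -75.11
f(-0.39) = 4.40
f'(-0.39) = -2.24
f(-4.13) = 92.97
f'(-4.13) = -52.53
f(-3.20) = 52.07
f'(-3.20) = -35.87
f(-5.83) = 212.90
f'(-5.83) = -90.10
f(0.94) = 6.80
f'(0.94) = 4.92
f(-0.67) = 5.33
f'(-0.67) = -4.47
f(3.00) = 19.24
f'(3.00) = 4.91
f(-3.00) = 45.22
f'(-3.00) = -32.65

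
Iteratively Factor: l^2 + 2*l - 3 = (l - 1)*(l + 3)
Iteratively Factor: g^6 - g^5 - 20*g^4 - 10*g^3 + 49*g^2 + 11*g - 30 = (g + 2)*(g^5 - 3*g^4 - 14*g^3 + 18*g^2 + 13*g - 15) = (g - 1)*(g + 2)*(g^4 - 2*g^3 - 16*g^2 + 2*g + 15) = (g - 1)*(g + 1)*(g + 2)*(g^3 - 3*g^2 - 13*g + 15) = (g - 1)^2*(g + 1)*(g + 2)*(g^2 - 2*g - 15) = (g - 5)*(g - 1)^2*(g + 1)*(g + 2)*(g + 3)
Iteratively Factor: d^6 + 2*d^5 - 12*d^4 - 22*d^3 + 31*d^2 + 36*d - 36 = (d - 1)*(d^5 + 3*d^4 - 9*d^3 - 31*d^2 + 36) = (d - 3)*(d - 1)*(d^4 + 6*d^3 + 9*d^2 - 4*d - 12) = (d - 3)*(d - 1)*(d + 3)*(d^3 + 3*d^2 - 4) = (d - 3)*(d - 1)*(d + 2)*(d + 3)*(d^2 + d - 2) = (d - 3)*(d - 1)*(d + 2)^2*(d + 3)*(d - 1)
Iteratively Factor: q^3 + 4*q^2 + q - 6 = (q + 3)*(q^2 + q - 2) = (q + 2)*(q + 3)*(q - 1)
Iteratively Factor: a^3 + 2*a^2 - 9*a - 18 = (a - 3)*(a^2 + 5*a + 6) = (a - 3)*(a + 3)*(a + 2)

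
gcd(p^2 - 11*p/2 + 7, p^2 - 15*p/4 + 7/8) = p - 7/2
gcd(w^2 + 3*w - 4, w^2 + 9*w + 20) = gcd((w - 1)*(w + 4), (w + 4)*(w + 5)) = w + 4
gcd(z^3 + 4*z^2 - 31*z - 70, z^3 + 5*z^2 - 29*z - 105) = z^2 + 2*z - 35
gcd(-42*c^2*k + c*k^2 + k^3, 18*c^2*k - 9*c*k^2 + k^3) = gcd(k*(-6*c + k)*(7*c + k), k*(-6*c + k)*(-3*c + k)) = 6*c*k - k^2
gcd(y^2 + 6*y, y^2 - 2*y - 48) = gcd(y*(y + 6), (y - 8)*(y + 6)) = y + 6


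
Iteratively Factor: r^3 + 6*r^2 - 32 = (r + 4)*(r^2 + 2*r - 8) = (r - 2)*(r + 4)*(r + 4)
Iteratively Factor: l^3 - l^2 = (l - 1)*(l^2) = l*(l - 1)*(l)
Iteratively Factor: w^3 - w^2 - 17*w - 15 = (w + 1)*(w^2 - 2*w - 15) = (w - 5)*(w + 1)*(w + 3)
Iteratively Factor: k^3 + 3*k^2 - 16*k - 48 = (k + 3)*(k^2 - 16) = (k - 4)*(k + 3)*(k + 4)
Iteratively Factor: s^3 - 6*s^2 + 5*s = (s)*(s^2 - 6*s + 5) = s*(s - 5)*(s - 1)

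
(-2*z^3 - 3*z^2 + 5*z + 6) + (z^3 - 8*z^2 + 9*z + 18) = -z^3 - 11*z^2 + 14*z + 24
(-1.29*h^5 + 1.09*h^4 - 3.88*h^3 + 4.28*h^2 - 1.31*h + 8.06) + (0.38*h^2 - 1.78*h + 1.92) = -1.29*h^5 + 1.09*h^4 - 3.88*h^3 + 4.66*h^2 - 3.09*h + 9.98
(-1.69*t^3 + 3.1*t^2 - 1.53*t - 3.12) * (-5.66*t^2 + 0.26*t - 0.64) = 9.5654*t^5 - 17.9854*t^4 + 10.5474*t^3 + 15.2774*t^2 + 0.168*t + 1.9968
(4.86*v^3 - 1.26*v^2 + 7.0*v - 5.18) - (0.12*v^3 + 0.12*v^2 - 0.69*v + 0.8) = 4.74*v^3 - 1.38*v^2 + 7.69*v - 5.98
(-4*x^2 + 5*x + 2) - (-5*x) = -4*x^2 + 10*x + 2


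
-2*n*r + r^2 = r*(-2*n + r)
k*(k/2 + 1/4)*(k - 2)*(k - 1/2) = k^4/2 - k^3 - k^2/8 + k/4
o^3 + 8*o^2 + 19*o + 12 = (o + 1)*(o + 3)*(o + 4)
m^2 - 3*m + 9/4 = (m - 3/2)^2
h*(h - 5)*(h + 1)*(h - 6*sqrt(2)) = h^4 - 6*sqrt(2)*h^3 - 4*h^3 - 5*h^2 + 24*sqrt(2)*h^2 + 30*sqrt(2)*h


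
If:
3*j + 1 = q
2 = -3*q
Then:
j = -5/9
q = -2/3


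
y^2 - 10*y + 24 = (y - 6)*(y - 4)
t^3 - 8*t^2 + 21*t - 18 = (t - 3)^2*(t - 2)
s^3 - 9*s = s*(s - 3)*(s + 3)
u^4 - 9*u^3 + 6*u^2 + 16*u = u*(u - 8)*(u - 2)*(u + 1)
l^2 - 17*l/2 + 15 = (l - 6)*(l - 5/2)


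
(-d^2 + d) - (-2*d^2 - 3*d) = d^2 + 4*d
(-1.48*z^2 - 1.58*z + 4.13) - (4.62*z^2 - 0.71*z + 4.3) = -6.1*z^2 - 0.87*z - 0.17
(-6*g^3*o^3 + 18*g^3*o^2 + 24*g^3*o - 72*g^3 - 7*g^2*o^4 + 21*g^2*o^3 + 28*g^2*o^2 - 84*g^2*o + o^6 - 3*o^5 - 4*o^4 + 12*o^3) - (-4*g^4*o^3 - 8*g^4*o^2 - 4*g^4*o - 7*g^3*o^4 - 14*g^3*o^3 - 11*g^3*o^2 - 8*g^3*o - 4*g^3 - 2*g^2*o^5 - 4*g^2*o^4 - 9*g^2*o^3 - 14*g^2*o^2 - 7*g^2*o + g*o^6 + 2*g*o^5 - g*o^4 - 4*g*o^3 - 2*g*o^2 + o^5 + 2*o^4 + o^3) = 4*g^4*o^3 + 8*g^4*o^2 + 4*g^4*o + 7*g^3*o^4 + 8*g^3*o^3 + 29*g^3*o^2 + 32*g^3*o - 68*g^3 + 2*g^2*o^5 - 3*g^2*o^4 + 30*g^2*o^3 + 42*g^2*o^2 - 77*g^2*o - g*o^6 - 2*g*o^5 + g*o^4 + 4*g*o^3 + 2*g*o^2 + o^6 - 4*o^5 - 6*o^4 + 11*o^3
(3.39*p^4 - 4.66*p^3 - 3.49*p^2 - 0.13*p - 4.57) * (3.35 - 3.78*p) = -12.8142*p^5 + 28.9713*p^4 - 2.4188*p^3 - 11.2001*p^2 + 16.8391*p - 15.3095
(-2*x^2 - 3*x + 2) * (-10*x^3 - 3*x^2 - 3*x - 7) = 20*x^5 + 36*x^4 - 5*x^3 + 17*x^2 + 15*x - 14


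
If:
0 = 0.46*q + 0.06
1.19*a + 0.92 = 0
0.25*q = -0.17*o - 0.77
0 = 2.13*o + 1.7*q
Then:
No Solution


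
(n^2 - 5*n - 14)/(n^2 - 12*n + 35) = (n + 2)/(n - 5)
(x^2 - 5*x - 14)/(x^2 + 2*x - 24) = (x^2 - 5*x - 14)/(x^2 + 2*x - 24)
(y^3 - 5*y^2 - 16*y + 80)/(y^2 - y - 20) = y - 4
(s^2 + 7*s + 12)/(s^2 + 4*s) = (s + 3)/s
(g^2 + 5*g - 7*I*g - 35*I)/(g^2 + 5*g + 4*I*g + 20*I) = (g - 7*I)/(g + 4*I)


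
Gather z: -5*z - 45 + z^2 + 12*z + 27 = z^2 + 7*z - 18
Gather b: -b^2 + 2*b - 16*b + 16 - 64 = -b^2 - 14*b - 48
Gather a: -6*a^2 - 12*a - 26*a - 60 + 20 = -6*a^2 - 38*a - 40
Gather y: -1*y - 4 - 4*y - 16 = -5*y - 20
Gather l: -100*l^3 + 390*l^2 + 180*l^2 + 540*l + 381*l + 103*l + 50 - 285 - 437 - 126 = -100*l^3 + 570*l^2 + 1024*l - 798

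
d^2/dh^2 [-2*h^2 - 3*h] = -4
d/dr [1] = 0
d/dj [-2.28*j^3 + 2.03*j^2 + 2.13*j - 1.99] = -6.84*j^2 + 4.06*j + 2.13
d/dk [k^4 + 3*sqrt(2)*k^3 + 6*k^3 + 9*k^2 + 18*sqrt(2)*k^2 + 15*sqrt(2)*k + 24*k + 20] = 4*k^3 + 9*sqrt(2)*k^2 + 18*k^2 + 18*k + 36*sqrt(2)*k + 15*sqrt(2) + 24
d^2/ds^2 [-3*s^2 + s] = -6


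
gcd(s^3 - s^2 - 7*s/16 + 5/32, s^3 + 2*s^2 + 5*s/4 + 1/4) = s + 1/2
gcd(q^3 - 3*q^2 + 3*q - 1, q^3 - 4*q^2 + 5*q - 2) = q^2 - 2*q + 1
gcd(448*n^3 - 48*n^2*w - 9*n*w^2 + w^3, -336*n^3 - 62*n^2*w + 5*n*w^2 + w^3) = -56*n^2 - n*w + w^2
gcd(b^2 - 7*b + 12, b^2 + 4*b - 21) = b - 3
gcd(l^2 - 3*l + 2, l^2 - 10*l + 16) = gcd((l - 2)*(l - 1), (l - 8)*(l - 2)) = l - 2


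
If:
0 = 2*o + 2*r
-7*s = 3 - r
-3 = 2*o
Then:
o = -3/2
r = 3/2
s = -3/14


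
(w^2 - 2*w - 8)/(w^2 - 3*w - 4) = (w + 2)/(w + 1)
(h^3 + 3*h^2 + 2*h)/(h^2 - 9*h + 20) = h*(h^2 + 3*h + 2)/(h^2 - 9*h + 20)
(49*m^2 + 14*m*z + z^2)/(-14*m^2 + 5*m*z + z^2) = (7*m + z)/(-2*m + z)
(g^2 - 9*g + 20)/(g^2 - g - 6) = (-g^2 + 9*g - 20)/(-g^2 + g + 6)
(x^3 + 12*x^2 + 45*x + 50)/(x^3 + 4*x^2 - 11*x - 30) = (x + 5)/(x - 3)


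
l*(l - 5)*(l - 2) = l^3 - 7*l^2 + 10*l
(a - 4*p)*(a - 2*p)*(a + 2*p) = a^3 - 4*a^2*p - 4*a*p^2 + 16*p^3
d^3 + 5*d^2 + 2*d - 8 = (d - 1)*(d + 2)*(d + 4)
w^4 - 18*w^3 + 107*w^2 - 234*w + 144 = (w - 8)*(w - 6)*(w - 3)*(w - 1)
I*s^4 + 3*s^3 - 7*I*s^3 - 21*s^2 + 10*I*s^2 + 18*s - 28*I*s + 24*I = (s - 6)*(s - 4*I)*(s + I)*(I*s - I)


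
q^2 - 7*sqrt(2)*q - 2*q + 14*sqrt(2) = (q - 2)*(q - 7*sqrt(2))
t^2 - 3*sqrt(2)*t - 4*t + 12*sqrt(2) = (t - 4)*(t - 3*sqrt(2))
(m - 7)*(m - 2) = m^2 - 9*m + 14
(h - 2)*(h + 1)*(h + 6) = h^3 + 5*h^2 - 8*h - 12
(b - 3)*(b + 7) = b^2 + 4*b - 21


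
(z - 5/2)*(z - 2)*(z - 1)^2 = z^4 - 13*z^3/2 + 15*z^2 - 29*z/2 + 5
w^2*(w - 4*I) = w^3 - 4*I*w^2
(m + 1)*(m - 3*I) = m^2 + m - 3*I*m - 3*I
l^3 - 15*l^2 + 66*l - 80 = (l - 8)*(l - 5)*(l - 2)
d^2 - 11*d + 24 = (d - 8)*(d - 3)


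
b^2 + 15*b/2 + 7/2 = (b + 1/2)*(b + 7)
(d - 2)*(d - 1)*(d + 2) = d^3 - d^2 - 4*d + 4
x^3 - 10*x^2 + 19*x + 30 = (x - 6)*(x - 5)*(x + 1)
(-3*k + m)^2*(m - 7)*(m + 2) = 9*k^2*m^2 - 45*k^2*m - 126*k^2 - 6*k*m^3 + 30*k*m^2 + 84*k*m + m^4 - 5*m^3 - 14*m^2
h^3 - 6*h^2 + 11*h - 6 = (h - 3)*(h - 2)*(h - 1)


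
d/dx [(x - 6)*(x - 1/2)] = 2*x - 13/2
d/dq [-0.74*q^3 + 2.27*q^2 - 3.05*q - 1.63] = -2.22*q^2 + 4.54*q - 3.05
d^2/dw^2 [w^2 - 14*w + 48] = 2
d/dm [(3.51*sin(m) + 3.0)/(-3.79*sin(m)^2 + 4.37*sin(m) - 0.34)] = (13.3029*sin(m)^2 + 22.74*sin(m) - 14.3034)*cos(m)/(14.3641*sin(m)^4 - 33.1246*sin(m)^3 + 21.6741*sin(m)^2 - 2.9716*sin(m) + 0.1156)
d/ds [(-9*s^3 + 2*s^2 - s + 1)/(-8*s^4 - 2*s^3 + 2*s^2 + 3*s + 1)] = (-72*s^6 + 32*s^5 - 38*s^4 - 26*s^3 - 13*s^2 - 4)/(64*s^8 + 32*s^7 - 28*s^6 - 56*s^5 - 24*s^4 + 8*s^3 + 13*s^2 + 6*s + 1)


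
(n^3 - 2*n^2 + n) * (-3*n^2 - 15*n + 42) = -3*n^5 - 9*n^4 + 69*n^3 - 99*n^2 + 42*n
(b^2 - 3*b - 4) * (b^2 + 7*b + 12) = b^4 + 4*b^3 - 13*b^2 - 64*b - 48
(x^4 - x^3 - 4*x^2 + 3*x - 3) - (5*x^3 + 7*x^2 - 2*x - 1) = x^4 - 6*x^3 - 11*x^2 + 5*x - 2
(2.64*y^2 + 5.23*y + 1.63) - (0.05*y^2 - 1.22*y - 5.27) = 2.59*y^2 + 6.45*y + 6.9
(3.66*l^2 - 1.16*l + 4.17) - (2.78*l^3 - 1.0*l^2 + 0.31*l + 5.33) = -2.78*l^3 + 4.66*l^2 - 1.47*l - 1.16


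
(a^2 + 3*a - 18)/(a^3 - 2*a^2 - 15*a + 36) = (a + 6)/(a^2 + a - 12)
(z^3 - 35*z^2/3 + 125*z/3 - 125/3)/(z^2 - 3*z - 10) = (3*z^2 - 20*z + 25)/(3*(z + 2))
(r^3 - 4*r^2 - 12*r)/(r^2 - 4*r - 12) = r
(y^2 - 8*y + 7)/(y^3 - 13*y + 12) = (y - 7)/(y^2 + y - 12)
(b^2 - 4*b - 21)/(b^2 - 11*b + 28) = (b + 3)/(b - 4)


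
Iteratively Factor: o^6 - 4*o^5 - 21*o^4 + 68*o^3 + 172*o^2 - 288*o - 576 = (o - 3)*(o^5 - o^4 - 24*o^3 - 4*o^2 + 160*o + 192) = (o - 4)*(o - 3)*(o^4 + 3*o^3 - 12*o^2 - 52*o - 48) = (o - 4)*(o - 3)*(o + 3)*(o^3 - 12*o - 16) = (o - 4)*(o - 3)*(o + 2)*(o + 3)*(o^2 - 2*o - 8) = (o - 4)*(o - 3)*(o + 2)^2*(o + 3)*(o - 4)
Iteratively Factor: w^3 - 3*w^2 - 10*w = (w)*(w^2 - 3*w - 10) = w*(w + 2)*(w - 5)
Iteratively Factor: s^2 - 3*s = (s - 3)*(s)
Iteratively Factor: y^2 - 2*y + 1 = (y - 1)*(y - 1)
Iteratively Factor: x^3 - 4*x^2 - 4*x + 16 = (x - 2)*(x^2 - 2*x - 8) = (x - 4)*(x - 2)*(x + 2)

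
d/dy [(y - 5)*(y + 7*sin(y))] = y + (y - 5)*(7*cos(y) + 1) + 7*sin(y)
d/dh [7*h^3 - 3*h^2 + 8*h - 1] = 21*h^2 - 6*h + 8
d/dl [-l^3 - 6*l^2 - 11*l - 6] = -3*l^2 - 12*l - 11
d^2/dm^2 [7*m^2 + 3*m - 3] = 14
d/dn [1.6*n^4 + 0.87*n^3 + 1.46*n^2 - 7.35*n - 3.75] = 6.4*n^3 + 2.61*n^2 + 2.92*n - 7.35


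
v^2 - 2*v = v*(v - 2)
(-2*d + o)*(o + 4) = -2*d*o - 8*d + o^2 + 4*o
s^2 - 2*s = s*(s - 2)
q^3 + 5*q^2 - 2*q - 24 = (q - 2)*(q + 3)*(q + 4)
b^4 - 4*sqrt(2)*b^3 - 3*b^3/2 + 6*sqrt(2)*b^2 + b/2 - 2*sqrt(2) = (b - 1)^2*(b + 1/2)*(b - 4*sqrt(2))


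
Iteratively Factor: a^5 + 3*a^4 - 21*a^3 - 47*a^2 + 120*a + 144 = (a + 4)*(a^4 - a^3 - 17*a^2 + 21*a + 36) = (a - 3)*(a + 4)*(a^3 + 2*a^2 - 11*a - 12) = (a - 3)^2*(a + 4)*(a^2 + 5*a + 4) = (a - 3)^2*(a + 1)*(a + 4)*(a + 4)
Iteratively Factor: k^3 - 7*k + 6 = (k + 3)*(k^2 - 3*k + 2) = (k - 1)*(k + 3)*(k - 2)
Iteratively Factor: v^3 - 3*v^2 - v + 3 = (v - 3)*(v^2 - 1) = (v - 3)*(v + 1)*(v - 1)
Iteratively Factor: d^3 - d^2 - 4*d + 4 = (d - 1)*(d^2 - 4) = (d - 1)*(d + 2)*(d - 2)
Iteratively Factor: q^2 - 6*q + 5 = (q - 5)*(q - 1)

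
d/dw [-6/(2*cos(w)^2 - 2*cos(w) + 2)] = 3*(1 - 2*cos(w))*sin(w)/(sin(w)^2 + cos(w) - 2)^2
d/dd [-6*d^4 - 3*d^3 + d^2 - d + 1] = -24*d^3 - 9*d^2 + 2*d - 1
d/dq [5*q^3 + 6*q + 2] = 15*q^2 + 6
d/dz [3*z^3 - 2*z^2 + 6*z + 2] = 9*z^2 - 4*z + 6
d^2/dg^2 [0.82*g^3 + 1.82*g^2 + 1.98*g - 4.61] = 4.92*g + 3.64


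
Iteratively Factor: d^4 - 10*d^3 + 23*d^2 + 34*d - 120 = (d + 2)*(d^3 - 12*d^2 + 47*d - 60) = (d - 5)*(d + 2)*(d^2 - 7*d + 12) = (d - 5)*(d - 3)*(d + 2)*(d - 4)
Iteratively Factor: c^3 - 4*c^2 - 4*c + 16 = (c + 2)*(c^2 - 6*c + 8) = (c - 2)*(c + 2)*(c - 4)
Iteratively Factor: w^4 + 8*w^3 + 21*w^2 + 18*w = (w)*(w^3 + 8*w^2 + 21*w + 18) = w*(w + 3)*(w^2 + 5*w + 6) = w*(w + 3)^2*(w + 2)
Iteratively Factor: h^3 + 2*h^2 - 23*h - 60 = (h + 4)*(h^2 - 2*h - 15) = (h - 5)*(h + 4)*(h + 3)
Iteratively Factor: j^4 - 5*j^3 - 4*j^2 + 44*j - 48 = (j - 2)*(j^3 - 3*j^2 - 10*j + 24) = (j - 2)*(j + 3)*(j^2 - 6*j + 8) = (j - 2)^2*(j + 3)*(j - 4)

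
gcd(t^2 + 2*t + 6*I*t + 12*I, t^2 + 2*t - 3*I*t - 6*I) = t + 2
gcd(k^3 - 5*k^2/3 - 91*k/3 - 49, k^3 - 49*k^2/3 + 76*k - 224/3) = k - 7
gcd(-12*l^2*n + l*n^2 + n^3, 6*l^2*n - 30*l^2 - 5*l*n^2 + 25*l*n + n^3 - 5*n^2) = 3*l - n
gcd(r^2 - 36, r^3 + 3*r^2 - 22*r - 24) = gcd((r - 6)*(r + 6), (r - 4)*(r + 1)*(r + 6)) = r + 6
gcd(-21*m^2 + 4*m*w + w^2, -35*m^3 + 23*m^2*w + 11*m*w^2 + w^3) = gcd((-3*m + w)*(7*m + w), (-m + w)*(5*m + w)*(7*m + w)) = 7*m + w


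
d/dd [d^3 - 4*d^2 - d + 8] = 3*d^2 - 8*d - 1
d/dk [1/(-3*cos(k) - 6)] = -sin(k)/(3*(cos(k) + 2)^2)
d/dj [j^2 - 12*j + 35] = 2*j - 12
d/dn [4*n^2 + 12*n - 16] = 8*n + 12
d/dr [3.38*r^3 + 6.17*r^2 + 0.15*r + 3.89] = 10.14*r^2 + 12.34*r + 0.15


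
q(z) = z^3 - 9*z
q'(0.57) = -8.03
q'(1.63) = -1.03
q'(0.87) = -6.73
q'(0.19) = -8.89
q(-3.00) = 0.00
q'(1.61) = -1.22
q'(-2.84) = 15.20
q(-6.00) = -162.00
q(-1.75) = 10.39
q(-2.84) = 2.65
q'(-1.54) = -1.89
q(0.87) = -7.17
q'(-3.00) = 18.00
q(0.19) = -1.70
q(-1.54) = 10.21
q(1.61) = -10.32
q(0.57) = -4.94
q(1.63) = -10.34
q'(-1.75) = 0.19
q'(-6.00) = 99.00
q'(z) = 3*z^2 - 9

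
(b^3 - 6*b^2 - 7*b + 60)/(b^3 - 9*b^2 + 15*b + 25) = (b^2 - b - 12)/(b^2 - 4*b - 5)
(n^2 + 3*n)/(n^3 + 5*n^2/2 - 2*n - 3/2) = 2*n/(2*n^2 - n - 1)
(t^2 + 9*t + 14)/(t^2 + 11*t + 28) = (t + 2)/(t + 4)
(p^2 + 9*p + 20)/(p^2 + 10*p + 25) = (p + 4)/(p + 5)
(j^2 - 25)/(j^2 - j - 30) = (j - 5)/(j - 6)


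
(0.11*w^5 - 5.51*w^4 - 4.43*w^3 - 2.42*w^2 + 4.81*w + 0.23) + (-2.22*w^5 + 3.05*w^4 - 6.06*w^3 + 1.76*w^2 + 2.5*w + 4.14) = -2.11*w^5 - 2.46*w^4 - 10.49*w^3 - 0.66*w^2 + 7.31*w + 4.37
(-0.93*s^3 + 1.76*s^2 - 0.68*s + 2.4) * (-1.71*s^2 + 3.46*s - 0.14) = 1.5903*s^5 - 6.2274*s^4 + 7.3826*s^3 - 6.7032*s^2 + 8.3992*s - 0.336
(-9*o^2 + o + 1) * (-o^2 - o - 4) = 9*o^4 + 8*o^3 + 34*o^2 - 5*o - 4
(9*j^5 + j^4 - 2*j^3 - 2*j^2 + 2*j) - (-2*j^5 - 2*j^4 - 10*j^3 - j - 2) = 11*j^5 + 3*j^4 + 8*j^3 - 2*j^2 + 3*j + 2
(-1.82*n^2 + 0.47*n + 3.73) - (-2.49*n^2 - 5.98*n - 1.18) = 0.67*n^2 + 6.45*n + 4.91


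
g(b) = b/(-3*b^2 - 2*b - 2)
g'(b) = b*(6*b + 2)/(-3*b^2 - 2*b - 2)^2 + 1/(-3*b^2 - 2*b - 2)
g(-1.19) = 0.31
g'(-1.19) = 0.15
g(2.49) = -0.10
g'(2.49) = 0.03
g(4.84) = -0.06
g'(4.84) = 0.01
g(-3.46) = 0.11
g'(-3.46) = 0.04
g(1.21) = -0.14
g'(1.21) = 0.03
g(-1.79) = 0.22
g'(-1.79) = 0.12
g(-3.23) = 0.12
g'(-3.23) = 0.04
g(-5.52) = 0.07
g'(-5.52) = 0.01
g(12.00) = -0.03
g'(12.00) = 0.00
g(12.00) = -0.03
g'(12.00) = 0.00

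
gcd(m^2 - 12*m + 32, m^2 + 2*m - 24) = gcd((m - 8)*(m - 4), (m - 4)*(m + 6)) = m - 4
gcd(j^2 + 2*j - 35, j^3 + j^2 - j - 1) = 1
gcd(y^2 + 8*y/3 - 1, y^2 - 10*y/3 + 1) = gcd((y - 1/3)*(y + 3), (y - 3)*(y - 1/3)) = y - 1/3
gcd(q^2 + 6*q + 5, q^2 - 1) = q + 1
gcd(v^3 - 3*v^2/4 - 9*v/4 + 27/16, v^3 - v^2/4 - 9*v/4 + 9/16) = v^2 - 9/4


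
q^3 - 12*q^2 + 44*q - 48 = (q - 6)*(q - 4)*(q - 2)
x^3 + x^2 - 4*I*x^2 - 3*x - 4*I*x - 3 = (x + 1)*(x - 3*I)*(x - I)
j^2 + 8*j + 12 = (j + 2)*(j + 6)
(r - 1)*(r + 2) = r^2 + r - 2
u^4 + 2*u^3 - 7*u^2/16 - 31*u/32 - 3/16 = (u - 3/4)*(u + 1/4)*(u + 1/2)*(u + 2)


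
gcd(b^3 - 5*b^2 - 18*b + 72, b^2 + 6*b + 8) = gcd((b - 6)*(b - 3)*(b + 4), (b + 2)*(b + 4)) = b + 4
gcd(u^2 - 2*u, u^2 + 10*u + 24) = 1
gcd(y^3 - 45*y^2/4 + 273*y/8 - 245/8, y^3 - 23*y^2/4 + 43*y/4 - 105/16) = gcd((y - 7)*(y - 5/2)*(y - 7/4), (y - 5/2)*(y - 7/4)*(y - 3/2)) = y^2 - 17*y/4 + 35/8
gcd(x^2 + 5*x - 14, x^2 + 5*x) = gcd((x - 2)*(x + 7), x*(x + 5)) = 1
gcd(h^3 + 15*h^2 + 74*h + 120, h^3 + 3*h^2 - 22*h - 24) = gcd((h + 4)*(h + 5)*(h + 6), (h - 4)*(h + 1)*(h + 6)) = h + 6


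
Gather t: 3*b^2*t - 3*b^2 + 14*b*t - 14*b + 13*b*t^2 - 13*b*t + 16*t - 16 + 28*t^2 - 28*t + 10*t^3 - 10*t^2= -3*b^2 - 14*b + 10*t^3 + t^2*(13*b + 18) + t*(3*b^2 + b - 12) - 16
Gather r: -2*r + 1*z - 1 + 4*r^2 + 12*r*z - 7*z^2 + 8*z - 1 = 4*r^2 + r*(12*z - 2) - 7*z^2 + 9*z - 2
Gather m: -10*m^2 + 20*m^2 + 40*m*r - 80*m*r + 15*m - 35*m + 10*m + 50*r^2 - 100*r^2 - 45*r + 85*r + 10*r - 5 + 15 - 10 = 10*m^2 + m*(-40*r - 10) - 50*r^2 + 50*r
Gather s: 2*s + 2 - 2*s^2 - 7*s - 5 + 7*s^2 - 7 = 5*s^2 - 5*s - 10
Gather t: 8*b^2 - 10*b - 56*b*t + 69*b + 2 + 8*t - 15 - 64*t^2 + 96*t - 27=8*b^2 + 59*b - 64*t^2 + t*(104 - 56*b) - 40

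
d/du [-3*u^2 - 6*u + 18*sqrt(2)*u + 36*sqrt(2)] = -6*u - 6 + 18*sqrt(2)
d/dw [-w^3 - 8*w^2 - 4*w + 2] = -3*w^2 - 16*w - 4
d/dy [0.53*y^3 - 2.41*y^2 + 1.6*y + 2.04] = 1.59*y^2 - 4.82*y + 1.6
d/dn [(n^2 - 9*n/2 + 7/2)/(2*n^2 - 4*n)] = (5*n^2 - 14*n + 14)/(4*n^2*(n^2 - 4*n + 4))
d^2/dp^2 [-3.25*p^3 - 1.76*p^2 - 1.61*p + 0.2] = -19.5*p - 3.52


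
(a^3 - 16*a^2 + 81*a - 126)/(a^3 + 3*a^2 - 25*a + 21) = (a^2 - 13*a + 42)/(a^2 + 6*a - 7)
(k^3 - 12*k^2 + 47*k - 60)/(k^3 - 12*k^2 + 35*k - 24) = (k^2 - 9*k + 20)/(k^2 - 9*k + 8)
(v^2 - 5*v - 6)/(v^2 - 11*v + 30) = (v + 1)/(v - 5)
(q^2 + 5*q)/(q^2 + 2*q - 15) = q/(q - 3)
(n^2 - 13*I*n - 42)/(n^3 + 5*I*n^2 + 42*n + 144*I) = (n - 7*I)/(n^2 + 11*I*n - 24)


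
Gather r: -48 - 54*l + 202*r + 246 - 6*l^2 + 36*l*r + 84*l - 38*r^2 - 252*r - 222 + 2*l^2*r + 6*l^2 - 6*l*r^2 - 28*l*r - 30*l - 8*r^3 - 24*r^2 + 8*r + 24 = -8*r^3 + r^2*(-6*l - 62) + r*(2*l^2 + 8*l - 42)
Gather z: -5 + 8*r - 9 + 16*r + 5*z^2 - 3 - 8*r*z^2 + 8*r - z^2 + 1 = 32*r + z^2*(4 - 8*r) - 16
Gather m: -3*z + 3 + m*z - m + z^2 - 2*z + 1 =m*(z - 1) + z^2 - 5*z + 4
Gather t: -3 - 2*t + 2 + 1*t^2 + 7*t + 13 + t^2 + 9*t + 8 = 2*t^2 + 14*t + 20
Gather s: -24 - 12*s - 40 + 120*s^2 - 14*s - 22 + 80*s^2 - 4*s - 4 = 200*s^2 - 30*s - 90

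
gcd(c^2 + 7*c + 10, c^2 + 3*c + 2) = c + 2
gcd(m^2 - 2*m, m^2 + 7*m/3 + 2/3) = 1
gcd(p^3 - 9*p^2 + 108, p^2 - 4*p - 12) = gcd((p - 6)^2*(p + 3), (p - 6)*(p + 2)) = p - 6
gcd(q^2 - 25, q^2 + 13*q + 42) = 1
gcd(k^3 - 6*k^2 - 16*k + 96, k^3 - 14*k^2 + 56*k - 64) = k - 4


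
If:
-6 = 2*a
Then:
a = -3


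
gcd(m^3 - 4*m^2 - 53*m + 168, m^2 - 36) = 1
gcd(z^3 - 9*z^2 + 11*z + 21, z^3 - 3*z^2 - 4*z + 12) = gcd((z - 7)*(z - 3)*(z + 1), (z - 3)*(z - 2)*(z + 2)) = z - 3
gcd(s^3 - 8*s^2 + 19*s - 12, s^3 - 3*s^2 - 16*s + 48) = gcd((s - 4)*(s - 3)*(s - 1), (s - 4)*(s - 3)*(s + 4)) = s^2 - 7*s + 12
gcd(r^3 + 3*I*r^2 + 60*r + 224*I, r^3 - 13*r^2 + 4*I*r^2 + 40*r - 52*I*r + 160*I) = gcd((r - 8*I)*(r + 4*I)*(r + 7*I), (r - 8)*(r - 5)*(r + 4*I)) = r + 4*I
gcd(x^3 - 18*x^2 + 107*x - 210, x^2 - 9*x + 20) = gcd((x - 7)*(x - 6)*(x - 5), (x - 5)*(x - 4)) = x - 5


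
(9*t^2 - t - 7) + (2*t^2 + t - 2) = 11*t^2 - 9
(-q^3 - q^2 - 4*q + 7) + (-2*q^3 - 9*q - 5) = -3*q^3 - q^2 - 13*q + 2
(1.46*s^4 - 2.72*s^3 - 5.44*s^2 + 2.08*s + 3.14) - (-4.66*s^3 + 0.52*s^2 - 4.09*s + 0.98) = 1.46*s^4 + 1.94*s^3 - 5.96*s^2 + 6.17*s + 2.16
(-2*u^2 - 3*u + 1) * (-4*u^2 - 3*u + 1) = 8*u^4 + 18*u^3 + 3*u^2 - 6*u + 1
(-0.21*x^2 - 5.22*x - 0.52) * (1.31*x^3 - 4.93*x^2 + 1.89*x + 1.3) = -0.2751*x^5 - 5.8029*x^4 + 24.6565*x^3 - 7.5752*x^2 - 7.7688*x - 0.676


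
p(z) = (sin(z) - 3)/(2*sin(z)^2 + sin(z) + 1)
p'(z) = (-4*sin(z)*cos(z) - cos(z))*(sin(z) - 3)/(2*sin(z)^2 + sin(z) + 1)^2 + cos(z)/(2*sin(z)^2 + sin(z) + 1) = (12*sin(z) + cos(2*z) + 3)*cos(z)/(sin(z) - cos(2*z) + 2)^2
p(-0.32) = -3.75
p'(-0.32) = 0.03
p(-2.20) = -2.54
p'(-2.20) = 1.84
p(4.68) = -2.00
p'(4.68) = 0.08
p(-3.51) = -1.63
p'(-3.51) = -2.87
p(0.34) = -1.71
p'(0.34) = 3.03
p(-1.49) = -2.01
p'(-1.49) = -0.20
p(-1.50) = -2.01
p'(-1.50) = -0.18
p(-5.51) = -0.86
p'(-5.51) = 1.14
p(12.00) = -3.40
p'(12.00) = -2.36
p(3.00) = -2.42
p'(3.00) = -4.01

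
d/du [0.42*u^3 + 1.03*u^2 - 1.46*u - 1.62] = 1.26*u^2 + 2.06*u - 1.46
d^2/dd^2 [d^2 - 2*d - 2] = 2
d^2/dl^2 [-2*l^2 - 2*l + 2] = -4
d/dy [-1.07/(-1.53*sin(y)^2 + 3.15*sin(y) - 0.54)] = (3.3705 - 3.2742*sin(y))*cos(y)/(1.53*sin(y)^2 - 3.15*sin(y) + 0.54)^2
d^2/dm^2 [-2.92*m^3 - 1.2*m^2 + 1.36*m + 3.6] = -17.52*m - 2.4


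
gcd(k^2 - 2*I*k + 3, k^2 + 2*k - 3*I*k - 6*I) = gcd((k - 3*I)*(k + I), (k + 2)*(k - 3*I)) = k - 3*I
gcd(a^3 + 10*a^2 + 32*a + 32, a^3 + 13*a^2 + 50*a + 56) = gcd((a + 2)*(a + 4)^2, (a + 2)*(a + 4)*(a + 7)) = a^2 + 6*a + 8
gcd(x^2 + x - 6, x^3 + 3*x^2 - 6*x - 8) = x - 2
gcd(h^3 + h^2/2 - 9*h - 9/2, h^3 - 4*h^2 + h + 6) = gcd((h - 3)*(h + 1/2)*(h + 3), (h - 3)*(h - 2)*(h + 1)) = h - 3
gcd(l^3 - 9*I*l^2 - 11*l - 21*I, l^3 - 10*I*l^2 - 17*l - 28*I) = l^2 - 6*I*l + 7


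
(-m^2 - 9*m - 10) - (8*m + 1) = -m^2 - 17*m - 11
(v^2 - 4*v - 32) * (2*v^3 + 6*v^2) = 2*v^5 - 2*v^4 - 88*v^3 - 192*v^2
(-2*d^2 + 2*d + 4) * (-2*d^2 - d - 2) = 4*d^4 - 2*d^3 - 6*d^2 - 8*d - 8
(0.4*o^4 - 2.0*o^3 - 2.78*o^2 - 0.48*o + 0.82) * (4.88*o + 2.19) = 1.952*o^5 - 8.884*o^4 - 17.9464*o^3 - 8.4306*o^2 + 2.9504*o + 1.7958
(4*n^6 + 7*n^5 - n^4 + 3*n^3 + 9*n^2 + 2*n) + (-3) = 4*n^6 + 7*n^5 - n^4 + 3*n^3 + 9*n^2 + 2*n - 3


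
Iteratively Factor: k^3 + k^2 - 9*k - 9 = (k + 1)*(k^2 - 9) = (k + 1)*(k + 3)*(k - 3)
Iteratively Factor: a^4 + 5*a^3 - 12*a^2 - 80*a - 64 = (a - 4)*(a^3 + 9*a^2 + 24*a + 16) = (a - 4)*(a + 4)*(a^2 + 5*a + 4) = (a - 4)*(a + 4)^2*(a + 1)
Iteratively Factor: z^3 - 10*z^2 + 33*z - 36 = (z - 3)*(z^2 - 7*z + 12) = (z - 4)*(z - 3)*(z - 3)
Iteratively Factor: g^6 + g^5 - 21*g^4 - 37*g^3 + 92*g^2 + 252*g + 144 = (g - 4)*(g^5 + 5*g^4 - g^3 - 41*g^2 - 72*g - 36) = (g - 4)*(g - 3)*(g^4 + 8*g^3 + 23*g^2 + 28*g + 12) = (g - 4)*(g - 3)*(g + 2)*(g^3 + 6*g^2 + 11*g + 6) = (g - 4)*(g - 3)*(g + 1)*(g + 2)*(g^2 + 5*g + 6) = (g - 4)*(g - 3)*(g + 1)*(g + 2)^2*(g + 3)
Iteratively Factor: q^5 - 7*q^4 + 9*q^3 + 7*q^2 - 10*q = (q - 1)*(q^4 - 6*q^3 + 3*q^2 + 10*q) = (q - 2)*(q - 1)*(q^3 - 4*q^2 - 5*q) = q*(q - 2)*(q - 1)*(q^2 - 4*q - 5) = q*(q - 2)*(q - 1)*(q + 1)*(q - 5)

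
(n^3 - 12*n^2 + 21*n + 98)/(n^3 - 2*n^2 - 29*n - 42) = (n - 7)/(n + 3)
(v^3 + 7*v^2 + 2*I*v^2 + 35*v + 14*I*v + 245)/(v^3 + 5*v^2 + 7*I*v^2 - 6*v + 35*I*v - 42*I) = (v^2 + v*(7 - 5*I) - 35*I)/(v^2 + 5*v - 6)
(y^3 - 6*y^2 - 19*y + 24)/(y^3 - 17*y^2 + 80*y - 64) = (y + 3)/(y - 8)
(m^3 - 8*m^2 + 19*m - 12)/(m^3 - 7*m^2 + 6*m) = (m^2 - 7*m + 12)/(m*(m - 6))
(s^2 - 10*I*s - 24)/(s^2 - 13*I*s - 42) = (s - 4*I)/(s - 7*I)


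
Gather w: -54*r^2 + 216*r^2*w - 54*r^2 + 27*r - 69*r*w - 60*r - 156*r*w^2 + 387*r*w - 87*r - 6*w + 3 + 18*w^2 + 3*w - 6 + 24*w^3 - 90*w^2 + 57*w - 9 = -108*r^2 - 120*r + 24*w^3 + w^2*(-156*r - 72) + w*(216*r^2 + 318*r + 54) - 12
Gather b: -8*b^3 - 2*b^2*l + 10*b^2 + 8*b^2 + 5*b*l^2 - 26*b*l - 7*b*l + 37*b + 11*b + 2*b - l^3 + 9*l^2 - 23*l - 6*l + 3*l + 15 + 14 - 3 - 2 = -8*b^3 + b^2*(18 - 2*l) + b*(5*l^2 - 33*l + 50) - l^3 + 9*l^2 - 26*l + 24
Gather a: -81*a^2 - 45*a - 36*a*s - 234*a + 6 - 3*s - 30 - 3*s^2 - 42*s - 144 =-81*a^2 + a*(-36*s - 279) - 3*s^2 - 45*s - 168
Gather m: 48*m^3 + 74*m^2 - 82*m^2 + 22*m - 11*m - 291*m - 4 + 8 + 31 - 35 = 48*m^3 - 8*m^2 - 280*m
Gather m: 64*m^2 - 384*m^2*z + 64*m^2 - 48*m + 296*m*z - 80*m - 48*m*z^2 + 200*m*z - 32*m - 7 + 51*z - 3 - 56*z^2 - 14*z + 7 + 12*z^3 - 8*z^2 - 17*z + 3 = m^2*(128 - 384*z) + m*(-48*z^2 + 496*z - 160) + 12*z^3 - 64*z^2 + 20*z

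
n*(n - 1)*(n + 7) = n^3 + 6*n^2 - 7*n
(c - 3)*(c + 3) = c^2 - 9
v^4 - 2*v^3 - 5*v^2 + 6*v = v*(v - 3)*(v - 1)*(v + 2)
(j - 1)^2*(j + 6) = j^3 + 4*j^2 - 11*j + 6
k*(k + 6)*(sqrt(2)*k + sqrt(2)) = sqrt(2)*k^3 + 7*sqrt(2)*k^2 + 6*sqrt(2)*k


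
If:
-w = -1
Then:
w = 1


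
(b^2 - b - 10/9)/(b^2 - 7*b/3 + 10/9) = (3*b + 2)/(3*b - 2)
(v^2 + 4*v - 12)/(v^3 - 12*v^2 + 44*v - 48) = (v + 6)/(v^2 - 10*v + 24)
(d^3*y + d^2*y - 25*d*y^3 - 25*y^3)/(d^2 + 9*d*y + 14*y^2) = y*(d^3 + d^2 - 25*d*y^2 - 25*y^2)/(d^2 + 9*d*y + 14*y^2)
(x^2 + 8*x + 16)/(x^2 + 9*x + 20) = (x + 4)/(x + 5)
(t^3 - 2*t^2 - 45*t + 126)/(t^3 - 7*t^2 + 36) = (t + 7)/(t + 2)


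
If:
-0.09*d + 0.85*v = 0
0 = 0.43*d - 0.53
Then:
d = 1.23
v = 0.13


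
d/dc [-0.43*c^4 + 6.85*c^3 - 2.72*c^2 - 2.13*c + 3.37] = -1.72*c^3 + 20.55*c^2 - 5.44*c - 2.13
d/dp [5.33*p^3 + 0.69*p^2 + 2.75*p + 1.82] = 15.99*p^2 + 1.38*p + 2.75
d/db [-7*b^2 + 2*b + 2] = 2 - 14*b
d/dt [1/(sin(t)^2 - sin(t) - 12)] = (1 - 2*sin(t))*cos(t)/(sin(t) + cos(t)^2 + 11)^2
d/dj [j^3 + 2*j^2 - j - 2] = 3*j^2 + 4*j - 1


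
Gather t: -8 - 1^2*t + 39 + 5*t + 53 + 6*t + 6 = 10*t + 90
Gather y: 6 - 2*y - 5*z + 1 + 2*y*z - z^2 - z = y*(2*z - 2) - z^2 - 6*z + 7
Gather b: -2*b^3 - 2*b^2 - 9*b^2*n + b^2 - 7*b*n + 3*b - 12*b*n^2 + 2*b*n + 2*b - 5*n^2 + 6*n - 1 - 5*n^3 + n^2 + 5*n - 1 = -2*b^3 + b^2*(-9*n - 1) + b*(-12*n^2 - 5*n + 5) - 5*n^3 - 4*n^2 + 11*n - 2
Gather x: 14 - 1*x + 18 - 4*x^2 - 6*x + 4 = -4*x^2 - 7*x + 36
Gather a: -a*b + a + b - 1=a*(1 - b) + b - 1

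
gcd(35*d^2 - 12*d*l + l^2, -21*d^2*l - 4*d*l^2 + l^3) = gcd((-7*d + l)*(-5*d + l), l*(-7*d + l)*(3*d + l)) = 7*d - l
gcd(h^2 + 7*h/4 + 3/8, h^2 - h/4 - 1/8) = h + 1/4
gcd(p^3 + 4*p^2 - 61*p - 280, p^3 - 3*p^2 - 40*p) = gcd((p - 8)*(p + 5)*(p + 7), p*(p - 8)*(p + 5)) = p^2 - 3*p - 40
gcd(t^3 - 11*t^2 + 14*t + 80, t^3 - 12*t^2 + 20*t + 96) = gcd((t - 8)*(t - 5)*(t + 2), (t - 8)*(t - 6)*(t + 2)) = t^2 - 6*t - 16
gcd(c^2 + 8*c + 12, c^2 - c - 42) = c + 6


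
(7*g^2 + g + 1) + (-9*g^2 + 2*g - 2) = -2*g^2 + 3*g - 1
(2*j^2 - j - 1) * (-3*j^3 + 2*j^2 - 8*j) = -6*j^5 + 7*j^4 - 15*j^3 + 6*j^2 + 8*j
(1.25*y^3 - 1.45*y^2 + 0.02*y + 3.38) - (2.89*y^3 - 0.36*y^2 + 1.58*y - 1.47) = -1.64*y^3 - 1.09*y^2 - 1.56*y + 4.85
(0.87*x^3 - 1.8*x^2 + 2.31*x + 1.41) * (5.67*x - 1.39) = 4.9329*x^4 - 11.4153*x^3 + 15.5997*x^2 + 4.7838*x - 1.9599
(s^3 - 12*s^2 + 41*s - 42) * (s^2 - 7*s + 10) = s^5 - 19*s^4 + 135*s^3 - 449*s^2 + 704*s - 420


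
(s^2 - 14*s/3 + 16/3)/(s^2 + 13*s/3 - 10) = (3*s^2 - 14*s + 16)/(3*s^2 + 13*s - 30)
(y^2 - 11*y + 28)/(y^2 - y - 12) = (y - 7)/(y + 3)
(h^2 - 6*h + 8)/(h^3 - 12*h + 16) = (h - 4)/(h^2 + 2*h - 8)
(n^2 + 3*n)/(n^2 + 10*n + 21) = n/(n + 7)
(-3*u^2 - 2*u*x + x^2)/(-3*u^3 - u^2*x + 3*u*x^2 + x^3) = (-3*u + x)/(-3*u^2 + 2*u*x + x^2)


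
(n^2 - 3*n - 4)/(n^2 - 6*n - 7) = (n - 4)/(n - 7)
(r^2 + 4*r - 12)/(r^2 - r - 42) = (r - 2)/(r - 7)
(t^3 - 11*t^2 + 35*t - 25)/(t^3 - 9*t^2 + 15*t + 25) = (t - 1)/(t + 1)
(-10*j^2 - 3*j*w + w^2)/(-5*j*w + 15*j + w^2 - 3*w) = (2*j + w)/(w - 3)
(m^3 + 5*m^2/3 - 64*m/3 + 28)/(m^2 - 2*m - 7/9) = 3*(m^2 + 4*m - 12)/(3*m + 1)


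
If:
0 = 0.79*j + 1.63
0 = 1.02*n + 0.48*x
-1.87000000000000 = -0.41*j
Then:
No Solution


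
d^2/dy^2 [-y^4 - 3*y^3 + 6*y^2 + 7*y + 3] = -12*y^2 - 18*y + 12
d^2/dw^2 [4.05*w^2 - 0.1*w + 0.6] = 8.10000000000000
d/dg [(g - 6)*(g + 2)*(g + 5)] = 3*g^2 + 2*g - 32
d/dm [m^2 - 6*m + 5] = 2*m - 6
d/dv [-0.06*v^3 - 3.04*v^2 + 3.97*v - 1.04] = -0.18*v^2 - 6.08*v + 3.97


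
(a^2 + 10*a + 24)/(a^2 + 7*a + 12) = (a + 6)/(a + 3)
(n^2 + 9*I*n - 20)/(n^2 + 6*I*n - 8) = (n + 5*I)/(n + 2*I)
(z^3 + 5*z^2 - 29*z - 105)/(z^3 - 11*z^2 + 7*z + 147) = (z^2 + 2*z - 35)/(z^2 - 14*z + 49)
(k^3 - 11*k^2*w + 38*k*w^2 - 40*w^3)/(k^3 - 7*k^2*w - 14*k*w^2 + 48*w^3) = (-k^2 + 9*k*w - 20*w^2)/(-k^2 + 5*k*w + 24*w^2)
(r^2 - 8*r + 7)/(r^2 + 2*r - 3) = (r - 7)/(r + 3)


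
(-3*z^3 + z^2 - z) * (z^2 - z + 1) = -3*z^5 + 4*z^4 - 5*z^3 + 2*z^2 - z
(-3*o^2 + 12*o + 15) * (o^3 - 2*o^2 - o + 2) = -3*o^5 + 18*o^4 - 6*o^3 - 48*o^2 + 9*o + 30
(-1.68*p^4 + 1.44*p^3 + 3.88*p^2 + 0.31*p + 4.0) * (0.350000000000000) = -0.588*p^4 + 0.504*p^3 + 1.358*p^2 + 0.1085*p + 1.4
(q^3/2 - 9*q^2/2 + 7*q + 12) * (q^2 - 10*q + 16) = q^5/2 - 19*q^4/2 + 60*q^3 - 130*q^2 - 8*q + 192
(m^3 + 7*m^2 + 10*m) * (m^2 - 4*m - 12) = m^5 + 3*m^4 - 30*m^3 - 124*m^2 - 120*m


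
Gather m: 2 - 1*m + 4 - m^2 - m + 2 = -m^2 - 2*m + 8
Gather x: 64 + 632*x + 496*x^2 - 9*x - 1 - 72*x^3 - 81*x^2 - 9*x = -72*x^3 + 415*x^2 + 614*x + 63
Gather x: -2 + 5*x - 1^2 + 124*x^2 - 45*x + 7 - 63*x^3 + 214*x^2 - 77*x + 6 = -63*x^3 + 338*x^2 - 117*x + 10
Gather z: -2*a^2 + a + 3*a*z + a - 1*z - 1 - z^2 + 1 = -2*a^2 + 2*a - z^2 + z*(3*a - 1)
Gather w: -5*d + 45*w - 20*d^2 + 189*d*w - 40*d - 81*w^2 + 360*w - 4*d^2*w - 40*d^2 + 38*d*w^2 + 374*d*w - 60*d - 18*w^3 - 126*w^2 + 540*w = -60*d^2 - 105*d - 18*w^3 + w^2*(38*d - 207) + w*(-4*d^2 + 563*d + 945)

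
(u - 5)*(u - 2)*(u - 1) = u^3 - 8*u^2 + 17*u - 10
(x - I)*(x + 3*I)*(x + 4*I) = x^3 + 6*I*x^2 - 5*x + 12*I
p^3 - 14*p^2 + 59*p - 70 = (p - 7)*(p - 5)*(p - 2)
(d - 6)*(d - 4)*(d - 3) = d^3 - 13*d^2 + 54*d - 72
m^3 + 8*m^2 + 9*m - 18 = (m - 1)*(m + 3)*(m + 6)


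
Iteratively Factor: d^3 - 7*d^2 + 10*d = (d - 2)*(d^2 - 5*d) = (d - 5)*(d - 2)*(d)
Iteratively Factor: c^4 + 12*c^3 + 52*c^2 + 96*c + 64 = (c + 4)*(c^3 + 8*c^2 + 20*c + 16) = (c + 2)*(c + 4)*(c^2 + 6*c + 8) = (c + 2)^2*(c + 4)*(c + 4)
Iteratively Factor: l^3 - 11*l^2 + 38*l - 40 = (l - 5)*(l^2 - 6*l + 8) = (l - 5)*(l - 4)*(l - 2)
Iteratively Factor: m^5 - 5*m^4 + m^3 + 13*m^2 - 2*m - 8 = (m - 2)*(m^4 - 3*m^3 - 5*m^2 + 3*m + 4) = (m - 2)*(m + 1)*(m^3 - 4*m^2 - m + 4) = (m - 4)*(m - 2)*(m + 1)*(m^2 - 1) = (m - 4)*(m - 2)*(m - 1)*(m + 1)*(m + 1)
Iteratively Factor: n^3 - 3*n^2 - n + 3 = (n - 3)*(n^2 - 1) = (n - 3)*(n + 1)*(n - 1)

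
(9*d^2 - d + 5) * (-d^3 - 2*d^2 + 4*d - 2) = -9*d^5 - 17*d^4 + 33*d^3 - 32*d^2 + 22*d - 10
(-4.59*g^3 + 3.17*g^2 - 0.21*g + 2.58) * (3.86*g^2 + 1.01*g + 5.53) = -17.7174*g^5 + 7.6003*g^4 - 22.9916*g^3 + 27.2768*g^2 + 1.4445*g + 14.2674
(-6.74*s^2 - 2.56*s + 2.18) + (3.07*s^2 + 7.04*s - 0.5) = -3.67*s^2 + 4.48*s + 1.68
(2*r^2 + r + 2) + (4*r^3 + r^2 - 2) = 4*r^3 + 3*r^2 + r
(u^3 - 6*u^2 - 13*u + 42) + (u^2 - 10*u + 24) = u^3 - 5*u^2 - 23*u + 66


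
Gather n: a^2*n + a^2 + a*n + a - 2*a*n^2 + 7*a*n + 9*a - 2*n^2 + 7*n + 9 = a^2 + 10*a + n^2*(-2*a - 2) + n*(a^2 + 8*a + 7) + 9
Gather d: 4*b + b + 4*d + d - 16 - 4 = 5*b + 5*d - 20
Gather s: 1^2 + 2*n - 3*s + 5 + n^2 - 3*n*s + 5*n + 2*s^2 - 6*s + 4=n^2 + 7*n + 2*s^2 + s*(-3*n - 9) + 10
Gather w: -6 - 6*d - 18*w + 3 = -6*d - 18*w - 3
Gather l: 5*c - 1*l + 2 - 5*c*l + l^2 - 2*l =5*c + l^2 + l*(-5*c - 3) + 2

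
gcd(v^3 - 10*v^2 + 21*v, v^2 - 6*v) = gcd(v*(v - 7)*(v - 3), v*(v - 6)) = v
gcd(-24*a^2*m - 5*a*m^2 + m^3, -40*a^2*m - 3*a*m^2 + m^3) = 8*a*m - m^2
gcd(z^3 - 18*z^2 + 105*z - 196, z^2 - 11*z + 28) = z^2 - 11*z + 28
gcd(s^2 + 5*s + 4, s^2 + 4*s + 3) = s + 1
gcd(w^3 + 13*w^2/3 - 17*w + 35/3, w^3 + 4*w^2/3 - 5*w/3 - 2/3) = w - 1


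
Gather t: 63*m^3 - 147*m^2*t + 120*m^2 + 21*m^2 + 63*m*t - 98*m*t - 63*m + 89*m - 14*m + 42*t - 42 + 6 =63*m^3 + 141*m^2 + 12*m + t*(-147*m^2 - 35*m + 42) - 36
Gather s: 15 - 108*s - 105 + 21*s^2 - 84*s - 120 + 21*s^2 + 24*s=42*s^2 - 168*s - 210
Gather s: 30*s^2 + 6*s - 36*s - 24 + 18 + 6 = 30*s^2 - 30*s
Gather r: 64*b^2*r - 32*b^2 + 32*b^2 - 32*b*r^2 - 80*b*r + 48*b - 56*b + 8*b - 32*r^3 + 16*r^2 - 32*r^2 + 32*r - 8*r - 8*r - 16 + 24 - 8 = -32*r^3 + r^2*(-32*b - 16) + r*(64*b^2 - 80*b + 16)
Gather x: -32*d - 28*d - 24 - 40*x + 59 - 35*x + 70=-60*d - 75*x + 105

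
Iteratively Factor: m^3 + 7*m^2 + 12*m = (m + 3)*(m^2 + 4*m) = (m + 3)*(m + 4)*(m)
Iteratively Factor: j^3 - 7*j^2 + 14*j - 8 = (j - 2)*(j^2 - 5*j + 4) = (j - 4)*(j - 2)*(j - 1)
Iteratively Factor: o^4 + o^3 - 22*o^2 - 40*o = (o)*(o^3 + o^2 - 22*o - 40) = o*(o + 4)*(o^2 - 3*o - 10) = o*(o + 2)*(o + 4)*(o - 5)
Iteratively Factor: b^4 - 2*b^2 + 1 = (b - 1)*(b^3 + b^2 - b - 1) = (b - 1)*(b + 1)*(b^2 - 1) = (b - 1)^2*(b + 1)*(b + 1)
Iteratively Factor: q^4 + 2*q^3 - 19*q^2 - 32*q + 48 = (q + 3)*(q^3 - q^2 - 16*q + 16) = (q - 4)*(q + 3)*(q^2 + 3*q - 4) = (q - 4)*(q + 3)*(q + 4)*(q - 1)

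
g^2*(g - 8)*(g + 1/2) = g^4 - 15*g^3/2 - 4*g^2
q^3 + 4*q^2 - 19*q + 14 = (q - 2)*(q - 1)*(q + 7)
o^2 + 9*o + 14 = (o + 2)*(o + 7)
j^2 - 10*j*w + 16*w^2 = (j - 8*w)*(j - 2*w)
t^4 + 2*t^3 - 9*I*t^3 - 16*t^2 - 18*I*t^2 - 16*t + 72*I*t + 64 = (t - 2)*(t + 4)*(t - 8*I)*(t - I)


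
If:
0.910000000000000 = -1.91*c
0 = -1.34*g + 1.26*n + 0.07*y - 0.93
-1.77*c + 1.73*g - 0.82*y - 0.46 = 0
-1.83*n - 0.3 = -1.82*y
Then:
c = -0.48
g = 0.36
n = 1.05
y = 1.22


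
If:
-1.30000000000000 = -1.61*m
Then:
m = 0.81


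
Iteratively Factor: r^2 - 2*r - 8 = (r + 2)*(r - 4)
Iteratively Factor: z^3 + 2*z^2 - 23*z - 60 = (z + 4)*(z^2 - 2*z - 15) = (z - 5)*(z + 4)*(z + 3)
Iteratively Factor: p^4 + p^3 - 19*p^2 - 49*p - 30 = (p + 2)*(p^3 - p^2 - 17*p - 15) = (p - 5)*(p + 2)*(p^2 + 4*p + 3) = (p - 5)*(p + 2)*(p + 3)*(p + 1)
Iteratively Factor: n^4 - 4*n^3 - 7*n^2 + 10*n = (n - 1)*(n^3 - 3*n^2 - 10*n) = (n - 1)*(n + 2)*(n^2 - 5*n) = (n - 5)*(n - 1)*(n + 2)*(n)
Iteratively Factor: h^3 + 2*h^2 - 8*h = (h)*(h^2 + 2*h - 8) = h*(h - 2)*(h + 4)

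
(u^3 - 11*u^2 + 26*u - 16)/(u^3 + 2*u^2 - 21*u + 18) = (u^2 - 10*u + 16)/(u^2 + 3*u - 18)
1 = 1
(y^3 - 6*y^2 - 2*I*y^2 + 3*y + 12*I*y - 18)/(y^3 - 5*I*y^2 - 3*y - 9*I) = (y - 6)/(y - 3*I)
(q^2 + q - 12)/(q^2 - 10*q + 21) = (q + 4)/(q - 7)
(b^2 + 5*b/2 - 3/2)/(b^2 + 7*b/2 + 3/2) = (2*b - 1)/(2*b + 1)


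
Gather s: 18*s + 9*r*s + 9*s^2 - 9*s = 9*s^2 + s*(9*r + 9)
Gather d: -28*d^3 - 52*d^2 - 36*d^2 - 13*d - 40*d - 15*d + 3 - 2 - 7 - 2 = -28*d^3 - 88*d^2 - 68*d - 8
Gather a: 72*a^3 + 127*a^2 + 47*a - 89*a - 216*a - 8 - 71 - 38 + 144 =72*a^3 + 127*a^2 - 258*a + 27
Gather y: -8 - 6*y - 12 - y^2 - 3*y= -y^2 - 9*y - 20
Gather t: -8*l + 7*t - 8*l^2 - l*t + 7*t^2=-8*l^2 - 8*l + 7*t^2 + t*(7 - l)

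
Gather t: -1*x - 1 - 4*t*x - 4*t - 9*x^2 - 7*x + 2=t*(-4*x - 4) - 9*x^2 - 8*x + 1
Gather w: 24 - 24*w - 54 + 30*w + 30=6*w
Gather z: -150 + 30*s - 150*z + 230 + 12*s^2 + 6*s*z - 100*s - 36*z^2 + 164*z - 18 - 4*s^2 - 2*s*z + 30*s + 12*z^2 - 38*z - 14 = 8*s^2 - 40*s - 24*z^2 + z*(4*s - 24) + 48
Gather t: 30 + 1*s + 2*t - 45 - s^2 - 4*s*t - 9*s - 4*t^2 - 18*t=-s^2 - 8*s - 4*t^2 + t*(-4*s - 16) - 15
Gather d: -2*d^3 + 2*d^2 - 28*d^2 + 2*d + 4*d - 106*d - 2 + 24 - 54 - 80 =-2*d^3 - 26*d^2 - 100*d - 112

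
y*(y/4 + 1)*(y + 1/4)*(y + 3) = y^4/4 + 29*y^3/16 + 55*y^2/16 + 3*y/4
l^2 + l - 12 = (l - 3)*(l + 4)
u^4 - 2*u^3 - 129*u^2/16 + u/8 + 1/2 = (u - 4)*(u - 1/4)*(u + 1/4)*(u + 2)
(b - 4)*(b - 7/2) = b^2 - 15*b/2 + 14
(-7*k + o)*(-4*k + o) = 28*k^2 - 11*k*o + o^2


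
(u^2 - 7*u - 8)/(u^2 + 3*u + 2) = (u - 8)/(u + 2)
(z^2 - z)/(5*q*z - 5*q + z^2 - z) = z/(5*q + z)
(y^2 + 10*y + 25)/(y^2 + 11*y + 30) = (y + 5)/(y + 6)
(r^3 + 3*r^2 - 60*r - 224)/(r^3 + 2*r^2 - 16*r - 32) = (r^2 - r - 56)/(r^2 - 2*r - 8)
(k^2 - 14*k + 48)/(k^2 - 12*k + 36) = (k - 8)/(k - 6)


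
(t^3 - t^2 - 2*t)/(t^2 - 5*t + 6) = t*(t + 1)/(t - 3)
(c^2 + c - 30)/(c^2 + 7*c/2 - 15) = 2*(c - 5)/(2*c - 5)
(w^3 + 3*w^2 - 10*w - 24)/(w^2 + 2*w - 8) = (w^2 - w - 6)/(w - 2)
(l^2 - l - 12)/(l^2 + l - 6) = (l - 4)/(l - 2)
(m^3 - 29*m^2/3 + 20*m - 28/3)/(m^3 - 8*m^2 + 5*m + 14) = (m - 2/3)/(m + 1)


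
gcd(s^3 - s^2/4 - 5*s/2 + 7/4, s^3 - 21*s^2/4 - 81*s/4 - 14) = s + 7/4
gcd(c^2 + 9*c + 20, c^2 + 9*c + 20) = c^2 + 9*c + 20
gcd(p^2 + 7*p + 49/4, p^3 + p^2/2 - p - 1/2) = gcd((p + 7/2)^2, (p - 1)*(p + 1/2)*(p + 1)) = 1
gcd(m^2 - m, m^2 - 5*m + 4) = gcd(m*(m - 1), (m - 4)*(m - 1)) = m - 1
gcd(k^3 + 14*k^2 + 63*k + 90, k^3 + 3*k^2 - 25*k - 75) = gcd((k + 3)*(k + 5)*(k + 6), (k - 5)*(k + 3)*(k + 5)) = k^2 + 8*k + 15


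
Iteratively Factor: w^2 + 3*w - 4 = (w - 1)*(w + 4)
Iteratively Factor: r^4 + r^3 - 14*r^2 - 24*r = (r)*(r^3 + r^2 - 14*r - 24) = r*(r + 2)*(r^2 - r - 12) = r*(r - 4)*(r + 2)*(r + 3)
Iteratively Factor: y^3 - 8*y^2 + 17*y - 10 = (y - 5)*(y^2 - 3*y + 2) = (y - 5)*(y - 1)*(y - 2)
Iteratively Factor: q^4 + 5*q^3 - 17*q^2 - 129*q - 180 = (q - 5)*(q^3 + 10*q^2 + 33*q + 36) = (q - 5)*(q + 4)*(q^2 + 6*q + 9) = (q - 5)*(q + 3)*(q + 4)*(q + 3)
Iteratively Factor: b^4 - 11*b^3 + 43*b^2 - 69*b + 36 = (b - 4)*(b^3 - 7*b^2 + 15*b - 9) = (b - 4)*(b - 3)*(b^2 - 4*b + 3) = (b - 4)*(b - 3)^2*(b - 1)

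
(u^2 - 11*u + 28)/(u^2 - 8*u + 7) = (u - 4)/(u - 1)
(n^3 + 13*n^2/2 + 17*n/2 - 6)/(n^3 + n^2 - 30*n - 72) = (n - 1/2)/(n - 6)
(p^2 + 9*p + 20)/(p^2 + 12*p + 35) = (p + 4)/(p + 7)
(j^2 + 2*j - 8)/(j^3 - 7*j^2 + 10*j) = (j + 4)/(j*(j - 5))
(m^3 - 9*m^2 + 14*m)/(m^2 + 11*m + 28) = m*(m^2 - 9*m + 14)/(m^2 + 11*m + 28)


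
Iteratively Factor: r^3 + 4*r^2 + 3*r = (r + 1)*(r^2 + 3*r) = (r + 1)*(r + 3)*(r)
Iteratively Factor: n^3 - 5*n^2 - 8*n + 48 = (n + 3)*(n^2 - 8*n + 16) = (n - 4)*(n + 3)*(n - 4)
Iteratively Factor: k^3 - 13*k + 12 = (k + 4)*(k^2 - 4*k + 3) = (k - 3)*(k + 4)*(k - 1)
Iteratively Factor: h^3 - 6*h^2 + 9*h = (h)*(h^2 - 6*h + 9) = h*(h - 3)*(h - 3)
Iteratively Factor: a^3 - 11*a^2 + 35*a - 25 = (a - 1)*(a^2 - 10*a + 25) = (a - 5)*(a - 1)*(a - 5)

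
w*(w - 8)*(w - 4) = w^3 - 12*w^2 + 32*w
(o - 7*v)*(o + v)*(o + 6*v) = o^3 - 43*o*v^2 - 42*v^3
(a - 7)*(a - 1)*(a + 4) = a^3 - 4*a^2 - 25*a + 28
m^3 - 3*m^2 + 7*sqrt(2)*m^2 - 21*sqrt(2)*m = m*(m - 3)*(m + 7*sqrt(2))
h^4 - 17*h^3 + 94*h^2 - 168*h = h*(h - 7)*(h - 6)*(h - 4)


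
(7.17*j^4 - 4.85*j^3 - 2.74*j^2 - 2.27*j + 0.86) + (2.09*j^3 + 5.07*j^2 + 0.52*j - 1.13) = 7.17*j^4 - 2.76*j^3 + 2.33*j^2 - 1.75*j - 0.27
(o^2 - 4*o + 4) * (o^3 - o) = o^5 - 4*o^4 + 3*o^3 + 4*o^2 - 4*o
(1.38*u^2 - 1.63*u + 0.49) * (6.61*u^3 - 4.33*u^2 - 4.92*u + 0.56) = 9.1218*u^5 - 16.7497*u^4 + 3.5072*u^3 + 6.6707*u^2 - 3.3236*u + 0.2744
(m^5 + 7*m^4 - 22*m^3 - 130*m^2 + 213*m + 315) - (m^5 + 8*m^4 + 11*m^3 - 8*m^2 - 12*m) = -m^4 - 33*m^3 - 122*m^2 + 225*m + 315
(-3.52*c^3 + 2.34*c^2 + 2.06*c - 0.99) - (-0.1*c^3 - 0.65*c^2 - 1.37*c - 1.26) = -3.42*c^3 + 2.99*c^2 + 3.43*c + 0.27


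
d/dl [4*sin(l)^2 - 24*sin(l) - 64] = 8*(sin(l) - 3)*cos(l)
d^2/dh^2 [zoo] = 0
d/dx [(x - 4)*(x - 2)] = 2*x - 6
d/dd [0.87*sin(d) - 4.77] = 0.87*cos(d)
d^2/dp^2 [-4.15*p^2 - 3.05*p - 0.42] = -8.30000000000000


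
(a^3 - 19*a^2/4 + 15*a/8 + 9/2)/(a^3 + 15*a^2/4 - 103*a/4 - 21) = (a - 3/2)/(a + 7)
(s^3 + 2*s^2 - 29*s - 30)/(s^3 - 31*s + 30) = (s + 1)/(s - 1)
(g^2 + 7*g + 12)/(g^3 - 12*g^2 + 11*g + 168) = (g + 4)/(g^2 - 15*g + 56)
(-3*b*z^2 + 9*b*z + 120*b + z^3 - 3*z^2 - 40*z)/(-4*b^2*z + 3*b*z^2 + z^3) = (-3*b*z^2 + 9*b*z + 120*b + z^3 - 3*z^2 - 40*z)/(z*(-4*b^2 + 3*b*z + z^2))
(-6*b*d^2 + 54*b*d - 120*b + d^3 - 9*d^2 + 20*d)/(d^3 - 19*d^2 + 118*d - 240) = (-6*b*d + 24*b + d^2 - 4*d)/(d^2 - 14*d + 48)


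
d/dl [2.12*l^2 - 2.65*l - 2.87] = 4.24*l - 2.65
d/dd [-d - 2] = -1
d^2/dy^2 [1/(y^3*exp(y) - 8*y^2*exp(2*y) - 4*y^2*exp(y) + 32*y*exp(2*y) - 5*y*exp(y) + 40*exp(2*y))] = ((y^3 - 8*y^2*exp(y) - 4*y^2 + 32*y*exp(y) - 5*y + 40*exp(y))*(-y^3 + 32*y^2*exp(y) - 2*y^2 - 64*y*exp(y) + 15*y - 272*exp(y) + 18) + 2*(-y^3 + 16*y^2*exp(y) + y^2 - 48*y*exp(y) + 13*y - 112*exp(y) + 5)^2)*exp(-y)/(y^3 - 8*y^2*exp(y) - 4*y^2 + 32*y*exp(y) - 5*y + 40*exp(y))^3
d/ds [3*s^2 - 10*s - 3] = 6*s - 10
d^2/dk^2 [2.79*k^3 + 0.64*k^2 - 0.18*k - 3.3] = 16.74*k + 1.28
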